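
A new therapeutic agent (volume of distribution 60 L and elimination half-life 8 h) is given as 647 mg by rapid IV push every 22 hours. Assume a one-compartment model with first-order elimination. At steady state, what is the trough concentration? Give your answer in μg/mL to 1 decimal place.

1.9 μg/mL

τ/t½ = 22/8 ≈ 2.75, so fraction remaining f = (1/2)^(22/8) ≈ 0.1487.
Each bolus raises the concentration by D/Vd = 647/60 ≈ 10.783 μg/mL.
Steady-state trough Cmin,ss = C₀·f/(1−f) ≈ 10.783 × 0.1487/0.8513 ≈ 1.884 μg/mL.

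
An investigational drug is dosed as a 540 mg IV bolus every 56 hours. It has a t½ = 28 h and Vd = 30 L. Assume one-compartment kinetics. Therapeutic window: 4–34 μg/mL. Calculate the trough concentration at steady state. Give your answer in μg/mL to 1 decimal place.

6.0 μg/mL

The dosing interval is 2 half-lives, so f = 2^(−2) = 0.25.
At steady state, R = 1/(1 − 0.25) = 4/3.
Single-dose peak C₀ = D/Vd = 540/30 = 18 μg/mL.
Steady-state peak Cmax,ss = C₀·R = 18 × 4/3 ≈ 24.000 μg/mL.
Steady-state trough Cmin,ss = Cmax,ss·f ≈ 24.000 × 0.25 ≈ 6.000 μg/mL.
Trough 6.0 μg/mL vs MEC 4 μg/mL: adequate.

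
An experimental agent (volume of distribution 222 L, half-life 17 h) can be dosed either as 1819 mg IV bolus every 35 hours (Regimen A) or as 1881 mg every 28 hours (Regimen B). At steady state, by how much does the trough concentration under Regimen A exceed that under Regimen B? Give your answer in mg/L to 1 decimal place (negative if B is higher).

-1.4 mg/L

Regimen A: f = (1/2)^(35/17) ≈ 0.2400; Cmin,ss = (1819/222)·f/(1−f) ≈ 2.587 mg/L.
Regimen B: f = (1/2)^(28/17) ≈ 0.3193; Cmin,ss = (1881/222)·f/(1−f) ≈ 3.974 mg/L.
Difference ≈ 2.587 − 3.974 ≈ -1.387 mg/L.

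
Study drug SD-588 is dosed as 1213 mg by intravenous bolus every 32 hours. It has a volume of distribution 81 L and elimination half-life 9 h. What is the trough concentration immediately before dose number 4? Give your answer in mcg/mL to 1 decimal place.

1.4 mcg/mL

f = (1/2)^(τ/t½) = (1/2)^(32/9) ≈ 0.0850.
C₀ = D/Vd = 1213/81 ≈ 14.975 mcg/mL.
Before the 4th dose, 3 doses have been given. Superposition: Cmin = C₀·(f + f² + … + f^3).
≈ 14.975 × (0.0850 + 0.0072 + 0.0006) ≈ 14.975 × 0.0928 ≈ 1.390 mcg/mL.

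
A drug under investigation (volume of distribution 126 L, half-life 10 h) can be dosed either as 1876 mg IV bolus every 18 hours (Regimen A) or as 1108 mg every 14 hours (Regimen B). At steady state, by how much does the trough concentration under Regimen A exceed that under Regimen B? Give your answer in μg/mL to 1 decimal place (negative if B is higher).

Regimen A: f = (1/2)^(18/10) ≈ 0.2872; Cmin,ss = (1876/126)·f/(1−f) ≈ 5.999 μg/mL.
Regimen B: f = (1/2)^(14/10) ≈ 0.3789; Cmin,ss = (1108/126)·f/(1−f) ≈ 5.365 μg/mL.
Difference ≈ 5.999 − 5.365 ≈ 0.634 μg/mL.

0.6 μg/mL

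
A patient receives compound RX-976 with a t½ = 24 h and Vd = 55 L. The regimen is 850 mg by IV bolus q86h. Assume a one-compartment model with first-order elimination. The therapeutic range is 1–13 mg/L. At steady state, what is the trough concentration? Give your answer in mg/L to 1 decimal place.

τ/t½ = 86/24 ≈ 3.5833, so fraction remaining f = (1/2)^(86/24) ≈ 0.0834.
At steady state, accumulation factor R = 1/(1 − e^(−kτ)) ≈ 1.0910.
Each bolus raises the concentration by D/Vd = 850/55 ≈ 15.455 mg/L.
Steady-state peak Cmax,ss = C₀·R ≈ 15.455 × 1.0910 ≈ 16.861 mg/L.
Steady-state trough Cmin,ss = Cmax,ss·f ≈ 16.861 × 0.0834 ≈ 1.406 mg/L.
Trough 1.4 mg/L vs MEC 1 mg/L: adequate.

1.4 mg/L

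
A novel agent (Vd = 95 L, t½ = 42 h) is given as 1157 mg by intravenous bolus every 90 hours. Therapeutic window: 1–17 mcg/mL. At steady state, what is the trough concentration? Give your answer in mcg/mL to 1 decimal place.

3.6 mcg/mL

k = ln2/t½ = ln2/42 ≈ 0.016504 h⁻¹; fraction remaining f = e^(−kτ) = e^(−0.016504×90) ≈ 0.2264.
Accumulation ratio R = 1/(1 − f) ≈ 1/0.7736 ≈ 1.2927.
Each bolus raises the concentration by D/Vd = 1157/95 ≈ 12.179 mcg/mL.
Cmax,ss = C₀/(1 − f) ≈ 12.179/0.7736 ≈ 15.743 mcg/mL.
One interval later, Cmin,ss = Cmax,ss·e^(−kτ) ≈ 15.743 × 0.2264 ≈ 3.564 mcg/mL.
Trough 3.6 mcg/mL vs MEC 1 mcg/mL: adequate.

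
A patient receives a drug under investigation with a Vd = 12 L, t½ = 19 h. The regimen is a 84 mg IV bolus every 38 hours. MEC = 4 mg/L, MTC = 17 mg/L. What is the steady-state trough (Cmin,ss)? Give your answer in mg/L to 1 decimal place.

2.3 mg/L

τ = 38 h = 2 half-lives, so f = (1/2)^2 = 0.25.
Accumulation ratio R = 1/(1 − f) = 1/0.75 = 4/3.
Single-dose peak C₀ = D/Vd = 84/12 = 7 mg/L.
Steady-state peak Cmax,ss = C₀·R = 7 × 4/3 ≈ 9.333 mg/L.
Steady-state trough Cmin,ss = Cmax,ss·f ≈ 9.333 × 0.25 ≈ 2.333 mg/L.
Trough 2.3 mg/L vs MEC 4 mg/L: subtherapeutic.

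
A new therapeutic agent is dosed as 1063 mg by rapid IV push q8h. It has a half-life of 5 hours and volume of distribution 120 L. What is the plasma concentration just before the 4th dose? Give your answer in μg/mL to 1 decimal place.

f = (1/2)^(τ/t½) = (1/2)^(8/5) ≈ 0.3299.
C₀ = D/Vd = 1063/120 ≈ 8.858 μg/mL.
Before the 4th dose, 3 doses have been given. Superposition: Cmin = C₀·(f + f² + … + f^3).
≈ 8.858 × (0.3299 + 0.1088 + 0.0359) ≈ 8.858 × 0.4746 ≈ 4.204 μg/mL.

4.2 μg/mL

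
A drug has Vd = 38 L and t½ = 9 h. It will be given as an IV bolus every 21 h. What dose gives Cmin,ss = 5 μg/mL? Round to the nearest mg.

τ/t½ = 21/9 ≈ 2.3333, so f = (1/2)^(21/9) ≈ 0.198425.
Cmin,ss = (D/Vd)·f/(1−f), so D = Cmin,ss·Vd·(1−f)/f.
D = 5 × 38 × (1−f)/f ≈ 5 × 38 × 4.03969 ≈ 767.54 mg.

768 mg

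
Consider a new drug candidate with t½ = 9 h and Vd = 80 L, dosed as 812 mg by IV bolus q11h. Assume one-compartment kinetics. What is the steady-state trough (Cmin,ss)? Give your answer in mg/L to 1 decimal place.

7.6 mg/L

k = ln2/t½ = ln2/9 ≈ 0.077016 h⁻¹; fraction remaining f = e^(−kτ) = e^(−0.077016×11) ≈ 0.4286.
At steady state, accumulation factor R = 1/(1 − e^(−kτ)) ≈ 1.7501.
Single-dose peak C₀ = D/Vd = 812/80 ≈ 10.150 mg/L.
Steady-state peak Cmax,ss = C₀·R ≈ 10.150 × 1.7501 ≈ 17.764 mg/L.
One interval later, Cmin,ss = Cmax,ss·e^(−kτ) ≈ 17.764 × 0.4286 ≈ 7.614 mg/L.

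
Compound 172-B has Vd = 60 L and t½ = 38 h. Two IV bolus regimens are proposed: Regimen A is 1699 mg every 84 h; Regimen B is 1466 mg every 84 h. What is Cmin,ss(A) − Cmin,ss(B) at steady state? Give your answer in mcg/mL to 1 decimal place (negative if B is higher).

Regimen A: f = (1/2)^(84/38) ≈ 0.2161; Cmin,ss = (1699/60)·f/(1−f) ≈ 7.806 mcg/mL.
Regimen B: f = (1/2)^(84/38) ≈ 0.2161; Cmin,ss = (1466/60)·f/(1−f) ≈ 6.736 mcg/mL.
Difference ≈ 7.806 − 6.736 ≈ 1.070 mcg/mL.

1.1 mcg/mL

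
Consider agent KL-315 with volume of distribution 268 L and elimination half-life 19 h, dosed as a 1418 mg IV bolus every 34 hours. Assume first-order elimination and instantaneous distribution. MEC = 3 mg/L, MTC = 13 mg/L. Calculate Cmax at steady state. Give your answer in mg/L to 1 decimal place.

τ/t½ = 34/19 ≈ 1.7895, so fraction remaining f = (1/2)^(34/19) ≈ 0.2893.
Accumulation ratio R = 1/(1 − f) ≈ 1/0.7107 ≈ 1.4071.
Single-dose peak C₀ = D/Vd = 1418/268 ≈ 5.291 mg/L.
Steady-state peak Cmax,ss = C₀·R ≈ 5.291 × 1.4071 ≈ 7.445 mg/L.
Peak 7.4 mg/L vs MTC 13 mg/L: below toxic threshold.

7.4 mg/L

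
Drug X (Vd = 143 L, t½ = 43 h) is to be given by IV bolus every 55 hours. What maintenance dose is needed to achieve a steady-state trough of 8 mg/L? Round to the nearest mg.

1632 mg

τ/t½ = 55/43 ≈ 1.2791, so f = (1/2)^(55/43) ≈ 0.412061.
Cmin,ss = (D/Vd)·f/(1−f), so D = Cmin,ss·Vd·(1−f)/f.
D = 8 × 143 × (1−f)/f ≈ 8 × 143 × 1.42683 ≈ 1632.29 mg.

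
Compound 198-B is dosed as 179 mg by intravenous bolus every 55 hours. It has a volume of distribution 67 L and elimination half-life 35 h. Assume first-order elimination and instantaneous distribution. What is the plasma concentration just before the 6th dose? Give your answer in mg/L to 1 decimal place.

1.3 mg/L

f = (1/2)^(τ/t½) = (1/2)^(55/35) ≈ 0.3365.
C₀ = D/Vd = 179/67 ≈ 2.672 mg/L.
Before the 6th dose, 5 doses have been given. Superposition: Cmin = C₀·(f + f² + … + f^5).
≈ 2.672 × (0.3365 + 0.1132 + 0.0381 + 0.0128 + 0.0043) ≈ 2.672 × 0.5049 ≈ 1.349 mg/L.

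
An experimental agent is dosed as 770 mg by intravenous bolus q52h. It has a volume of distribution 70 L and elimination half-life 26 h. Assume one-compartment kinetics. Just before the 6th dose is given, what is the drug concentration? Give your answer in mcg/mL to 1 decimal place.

3.7 mcg/mL

f = (1/2)^(τ/t½) = (1/2)^(52/26) ≈ 0.2500.
C₀ = D/Vd = 770/70 ≈ 11.000 mcg/mL.
Before the 6th dose, 5 doses have been given. Superposition: Cmin = C₀·(f + f² + … + f^5).
≈ 11.000 × (0.2500 + 0.0625 + 0.0156 + 0.0039 + 0.0010) ≈ 11.000 × 0.3330 ≈ 3.663 mcg/mL.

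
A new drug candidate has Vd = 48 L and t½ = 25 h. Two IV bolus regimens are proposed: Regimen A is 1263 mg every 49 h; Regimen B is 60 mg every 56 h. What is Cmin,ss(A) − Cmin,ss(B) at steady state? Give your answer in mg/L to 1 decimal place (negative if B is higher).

8.8 mg/L

Regimen A: f = (1/2)^(49/25) ≈ 0.2570; Cmin,ss = (1263/48)·f/(1−f) ≈ 9.101 mg/L.
Regimen B: f = (1/2)^(56/25) ≈ 0.2117; Cmin,ss = (60/48)·f/(1−f) ≈ 0.336 mg/L.
Difference ≈ 9.101 − 0.336 ≈ 8.765 mg/L.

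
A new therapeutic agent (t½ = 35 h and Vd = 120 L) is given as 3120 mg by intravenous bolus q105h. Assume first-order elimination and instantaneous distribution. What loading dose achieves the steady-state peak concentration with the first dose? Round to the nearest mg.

3566 mg

f = (1/2)^(105/35) ≈ 0.125000; accumulation ratio R = 1/(1−f) ≈ 1.14286.
Loading dose to hit Cmax,ss on first dose: D_load = D_maint·R ≈ 3120 × 1.14286 ≈ 3565.72 mg.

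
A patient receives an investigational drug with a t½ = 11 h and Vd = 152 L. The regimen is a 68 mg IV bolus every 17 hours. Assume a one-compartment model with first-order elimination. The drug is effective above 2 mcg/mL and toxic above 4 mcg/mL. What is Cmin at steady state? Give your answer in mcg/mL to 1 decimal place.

0.2 mcg/mL

Over one 17-h interval, 17/11 ≈ 1.5455 half-lives elapse, leaving f ≈ 0.3426 of each dose.
Accumulation ratio R = 1/(1 − f) ≈ 1/0.6574 ≈ 1.5211.
Single-dose peak C₀ = D/Vd = 68/152 ≈ 0.447 mcg/mL.
Cmax,ss = C₀/(1 − f) ≈ 0.447/0.6574 ≈ 0.680 mcg/mL.
One interval later, Cmin,ss = Cmax,ss·e^(−kτ) ≈ 0.680 × 0.3426 ≈ 0.233 mcg/mL.
Trough 0.2 mcg/mL vs MEC 2 mcg/mL: subtherapeutic.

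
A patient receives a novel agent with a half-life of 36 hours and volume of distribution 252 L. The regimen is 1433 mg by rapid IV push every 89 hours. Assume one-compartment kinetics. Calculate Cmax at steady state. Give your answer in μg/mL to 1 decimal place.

6.9 μg/mL

k = ln2/t½ = ln2/36 ≈ 0.019254 h⁻¹; fraction remaining f = e^(−kτ) = e^(−0.019254×89) ≈ 0.1802.
At steady state, accumulation factor R = 1/(1 − e^(−kτ)) ≈ 1.2198.
Single-dose peak C₀ = D/Vd = 1433/252 ≈ 5.687 μg/mL.
Steady-state peak Cmax,ss = C₀·R ≈ 5.687 × 1.2198 ≈ 6.937 μg/mL.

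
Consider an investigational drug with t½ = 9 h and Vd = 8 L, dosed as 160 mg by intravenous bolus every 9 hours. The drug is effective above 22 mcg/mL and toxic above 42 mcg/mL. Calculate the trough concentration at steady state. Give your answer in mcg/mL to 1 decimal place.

τ = 9 h = 1 half-life, so f = (1/2)^1 = 0.5.
At steady state, R = 1/(1 − 0.5) = 2/1.
Single-dose peak C₀ = D/Vd = 160/8 = 20 mcg/mL.
Steady-state peak Cmax,ss = C₀·R = 20 × 2/1 ≈ 40.000 mcg/mL.
Steady-state trough Cmin,ss = Cmax,ss·f ≈ 40.000 × 0.5 ≈ 20.000 mcg/mL.
Trough 20.0 mcg/mL vs MEC 22 mcg/mL: subtherapeutic.

20.0 mcg/mL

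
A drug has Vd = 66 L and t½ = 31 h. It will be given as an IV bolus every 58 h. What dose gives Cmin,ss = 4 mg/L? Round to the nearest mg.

702 mg

τ/t½ = 58/31 ≈ 1.871, so f = (1/2)^(58/31) ≈ 0.273390.
Cmin,ss = (D/Vd)·f/(1−f), so D = Cmin,ss·Vd·(1−f)/f.
D = 4 × 66 × (1−f)/f ≈ 4 × 66 × 2.65778 ≈ 701.65 mg.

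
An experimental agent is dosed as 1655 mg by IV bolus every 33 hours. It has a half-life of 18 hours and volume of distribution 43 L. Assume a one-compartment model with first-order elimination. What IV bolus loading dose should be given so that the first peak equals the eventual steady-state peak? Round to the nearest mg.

2301 mg

f = (1/2)^(33/18) ≈ 0.280616; accumulation ratio R = 1/(1−f) ≈ 1.39008.
Loading dose to hit Cmax,ss on first dose: D_load = D_maint·R ≈ 1655 × 1.39008 ≈ 2300.58 mg.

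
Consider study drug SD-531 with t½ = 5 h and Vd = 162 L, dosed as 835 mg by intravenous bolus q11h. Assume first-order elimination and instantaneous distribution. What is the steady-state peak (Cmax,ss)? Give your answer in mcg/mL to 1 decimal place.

k = ln2/t½ = ln2/5 ≈ 0.138629 h⁻¹; fraction remaining f = e^(−kτ) = e^(−0.138629×11) ≈ 0.2176.
At steady state, accumulation factor R = 1/(1 − e^(−kτ)) ≈ 1.2781.
Each bolus raises the concentration by D/Vd = 835/162 ≈ 5.154 mcg/mL.
Steady-state peak Cmax,ss = C₀·R ≈ 5.154 × 1.2781 ≈ 6.587 mcg/mL.

6.6 mcg/mL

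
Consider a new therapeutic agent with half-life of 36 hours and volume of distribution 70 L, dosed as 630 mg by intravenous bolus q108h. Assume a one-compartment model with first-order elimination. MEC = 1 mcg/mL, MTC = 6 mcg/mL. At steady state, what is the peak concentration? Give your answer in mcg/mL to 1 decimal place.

10.3 mcg/mL

τ = 108 h = 3 half-lives, so f = (1/2)^3 = 0.125.
At steady state, R = 1/(1 − 0.125) = 8/7.
Single-dose peak C₀ = D/Vd = 630/70 = 9 mcg/mL.
Steady-state peak Cmax,ss = C₀·R = 9 × 8/7 ≈ 10.286 mcg/mL.
Peak 10.3 mcg/mL vs MTC 6 mcg/mL: exceeds toxic threshold.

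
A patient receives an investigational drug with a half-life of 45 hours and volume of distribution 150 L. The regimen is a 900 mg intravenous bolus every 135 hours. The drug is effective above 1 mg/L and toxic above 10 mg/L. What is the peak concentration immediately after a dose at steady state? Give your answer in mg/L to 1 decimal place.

6.9 mg/L

The dosing interval is 3 half-lives, so f = 2^(−3) = 0.125.
At steady state, R = 1/(1 − 0.125) = 8/7.
Single-dose peak C₀ = D/Vd = 900/150 = 6 mg/L.
Steady-state peak Cmax,ss = C₀·R = 6 × 8/7 ≈ 6.857 mg/L.
Peak 6.9 mg/L vs MTC 10 mg/L: below toxic threshold.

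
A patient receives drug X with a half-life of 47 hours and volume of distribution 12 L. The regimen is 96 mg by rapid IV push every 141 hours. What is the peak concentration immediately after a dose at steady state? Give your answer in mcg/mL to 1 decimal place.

9.1 mcg/mL

The dosing interval is 3 half-lives, so f = 2^(−3) = 0.125.
Accumulation ratio R = 1/(1 − f) = 1/0.875 = 8/7.
Single-dose peak C₀ = D/Vd = 96/12 = 8 mcg/mL.
Steady-state peak Cmax,ss = C₀·R = 8 × 8/7 ≈ 9.143 mcg/mL.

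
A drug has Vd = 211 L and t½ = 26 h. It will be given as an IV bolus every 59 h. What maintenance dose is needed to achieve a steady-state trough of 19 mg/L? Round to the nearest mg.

15317 mg

τ/t½ = 59/26 ≈ 2.2692, so f = (1/2)^(59/26) ≈ 0.207440.
Cmin,ss = (D/Vd)·f/(1−f), so D = Cmin,ss·Vd·(1−f)/f.
D = 19 × 211 × (1−f)/f ≈ 19 × 211 × 3.82067 ≈ 15317.07 mg.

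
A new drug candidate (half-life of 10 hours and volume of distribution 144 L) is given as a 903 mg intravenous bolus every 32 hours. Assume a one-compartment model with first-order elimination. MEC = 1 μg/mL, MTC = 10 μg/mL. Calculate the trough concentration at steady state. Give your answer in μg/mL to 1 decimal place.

0.8 μg/mL

k = ln2/t½ = ln2/10 ≈ 0.069315 h⁻¹; fraction remaining f = e^(−kτ) = e^(−0.069315×32) ≈ 0.1088.
Each bolus raises the concentration by D/Vd = 903/144 ≈ 6.271 μg/mL.
Steady-state trough Cmin,ss = C₀·f/(1−f) ≈ 6.271 × 0.1088/0.8912 ≈ 0.766 μg/mL.
Trough 0.8 μg/mL vs MEC 1 μg/mL: subtherapeutic.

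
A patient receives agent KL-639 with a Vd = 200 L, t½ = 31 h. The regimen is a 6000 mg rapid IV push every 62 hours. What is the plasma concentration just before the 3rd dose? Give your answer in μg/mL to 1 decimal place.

f = (1/2)^(τ/t½) = (1/2)^(62/31) ≈ 0.2500.
C₀ = D/Vd = 6000/200 ≈ 30.000 μg/mL.
Before the 3rd dose, 2 doses have been given. Superposition: Cmin = C₀·(f + f²).
≈ 30.000 × (0.2500 + 0.0625) ≈ 30.000 × 0.3125 ≈ 9.375 μg/mL.

9.4 μg/mL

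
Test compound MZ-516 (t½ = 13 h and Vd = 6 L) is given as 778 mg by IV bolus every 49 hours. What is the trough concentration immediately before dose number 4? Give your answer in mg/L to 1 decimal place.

f = (1/2)^(τ/t½) = (1/2)^(49/13) ≈ 0.0733.
C₀ = D/Vd = 778/6 ≈ 129.667 mg/L.
Before the 4th dose, 3 doses have been given. Superposition: Cmin = C₀·(f + f² + … + f^3).
≈ 129.667 × (0.0733 + 0.0054 + 0.0004) ≈ 129.667 × 0.0791 ≈ 10.257 mg/L.

10.3 mg/L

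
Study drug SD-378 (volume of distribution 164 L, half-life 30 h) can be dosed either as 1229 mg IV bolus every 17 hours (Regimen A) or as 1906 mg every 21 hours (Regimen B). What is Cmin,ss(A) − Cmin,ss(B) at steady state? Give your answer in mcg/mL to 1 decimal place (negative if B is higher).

Regimen A: f = (1/2)^(17/30) ≈ 0.6752; Cmin,ss = (1229/164)·f/(1−f) ≈ 15.578 mcg/mL.
Regimen B: f = (1/2)^(21/30) ≈ 0.6156; Cmin,ss = (1906/164)·f/(1−f) ≈ 18.612 mcg/mL.
Difference ≈ 15.578 − 18.612 ≈ -3.034 mcg/mL.

-3.0 mcg/mL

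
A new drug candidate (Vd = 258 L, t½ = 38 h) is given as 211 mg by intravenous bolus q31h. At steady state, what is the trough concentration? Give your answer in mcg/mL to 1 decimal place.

1.1 mcg/mL

k = ln2/t½ = ln2/38 ≈ 0.018241 h⁻¹; fraction remaining f = e^(−kτ) = e^(−0.018241×31) ≈ 0.5681.
Single-dose peak C₀ = D/Vd = 211/258 ≈ 0.818 mcg/mL.
Steady-state trough Cmin,ss = C₀·f/(1−f) ≈ 0.818 × 0.5681/0.4319 ≈ 1.076 mcg/mL.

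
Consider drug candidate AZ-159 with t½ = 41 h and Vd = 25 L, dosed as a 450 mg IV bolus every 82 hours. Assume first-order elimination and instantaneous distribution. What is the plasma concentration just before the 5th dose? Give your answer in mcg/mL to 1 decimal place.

f = (1/2)^(τ/t½) = (1/2)^(82/41) ≈ 0.2500.
C₀ = D/Vd = 450/25 ≈ 18.000 mcg/mL.
Before the 5th dose, 4 doses have been given. Superposition: Cmin = C₀·(f + f² + … + f^4).
≈ 18.000 × (0.2500 + 0.0625 + 0.0156 + 0.0039) ≈ 18.000 × 0.3320 ≈ 5.976 mcg/mL.

6.0 mcg/mL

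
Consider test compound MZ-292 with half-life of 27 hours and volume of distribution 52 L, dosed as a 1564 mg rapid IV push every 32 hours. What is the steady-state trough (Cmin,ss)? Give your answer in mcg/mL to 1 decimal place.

Over one 32-h interval, 32/27 ≈ 1.1852 half-lives elapse, leaving f ≈ 0.4398 of each dose.
At steady state, accumulation factor R = 1/(1 − e^(−kτ)) ≈ 1.7851.
Each bolus raises the concentration by D/Vd = 1564/52 ≈ 30.077 mcg/mL.
Steady-state peak Cmax,ss = C₀·R ≈ 30.077 × 1.7851 ≈ 53.690 mcg/mL.
One interval later, Cmin,ss = Cmax,ss·e^(−kτ) ≈ 53.690 × 0.4398 ≈ 23.613 mcg/mL.

23.6 mcg/mL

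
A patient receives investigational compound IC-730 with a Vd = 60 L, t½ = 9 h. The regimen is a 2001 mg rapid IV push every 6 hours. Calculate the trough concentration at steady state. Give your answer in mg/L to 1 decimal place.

τ/t½ = 6/9 ≈ 0.66667, so fraction remaining f = (1/2)^(6/9) ≈ 0.6300.
At steady state, accumulation factor R = 1/(1 − e^(−kτ)) ≈ 2.7027.
Single-dose peak C₀ = D/Vd = 2001/60 ≈ 33.350 mg/L.
Cmax,ss = C₀/(1 − f) ≈ 33.350/0.3700 ≈ 90.135 mg/L.
Steady-state trough Cmin,ss = Cmax,ss·f ≈ 90.135 × 0.6300 ≈ 56.785 mg/L.

56.8 mg/L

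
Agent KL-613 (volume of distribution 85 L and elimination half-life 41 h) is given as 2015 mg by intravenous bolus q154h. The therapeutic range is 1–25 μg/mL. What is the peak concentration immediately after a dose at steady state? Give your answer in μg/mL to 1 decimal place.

k = ln2/t½ = ln2/41 ≈ 0.016906 h⁻¹; fraction remaining f = e^(−kτ) = e^(−0.016906×154) ≈ 0.0740.
Accumulation ratio R = 1/(1 − f) ≈ 1/0.9260 ≈ 1.0799.
Each bolus raises the concentration by D/Vd = 2015/85 ≈ 23.706 μg/mL.
Steady-state peak Cmax,ss = C₀·R ≈ 23.706 × 1.0799 ≈ 25.600 μg/mL.
Peak 25.6 μg/mL vs MTC 25 μg/mL: exceeds toxic threshold.

25.6 μg/mL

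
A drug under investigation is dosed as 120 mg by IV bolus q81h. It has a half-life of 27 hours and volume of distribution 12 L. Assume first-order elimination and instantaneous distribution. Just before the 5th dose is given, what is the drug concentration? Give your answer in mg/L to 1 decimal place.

1.4 mg/L

f = (1/2)^(τ/t½) = (1/2)^(81/27) ≈ 0.1250.
C₀ = D/Vd = 120/12 ≈ 10.000 mg/L.
Before the 5th dose, 4 doses have been given. Superposition: Cmin = C₀·(f + f² + … + f^4).
≈ 10.000 × (0.1250 + 0.0156 + 0.0020 + 0.0002) ≈ 10.000 × 0.1428 ≈ 1.428 mg/L.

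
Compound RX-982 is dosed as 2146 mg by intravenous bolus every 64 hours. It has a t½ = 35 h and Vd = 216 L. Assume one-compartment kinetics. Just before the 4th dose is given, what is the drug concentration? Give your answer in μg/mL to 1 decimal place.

3.8 μg/mL

f = (1/2)^(τ/t½) = (1/2)^(64/35) ≈ 0.2815.
C₀ = D/Vd = 2146/216 ≈ 9.935 μg/mL.
Before the 4th dose, 3 doses have been given. Superposition: Cmin = C₀·(f + f² + … + f^3).
≈ 9.935 × (0.2815 + 0.0792 + 0.0223) ≈ 9.935 × 0.3830 ≈ 3.805 μg/mL.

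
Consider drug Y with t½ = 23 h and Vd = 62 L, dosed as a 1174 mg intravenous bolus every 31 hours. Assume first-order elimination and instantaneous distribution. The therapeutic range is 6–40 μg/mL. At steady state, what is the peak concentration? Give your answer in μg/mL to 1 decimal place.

31.2 μg/mL

τ/t½ = 31/23 ≈ 1.3478, so fraction remaining f = (1/2)^(31/23) ≈ 0.3929.
Accumulation ratio R = 1/(1 − f) ≈ 1/0.6071 ≈ 1.6472.
Single-dose peak C₀ = D/Vd = 1174/62 ≈ 18.935 μg/mL.
Steady-state peak Cmax,ss = C₀·R ≈ 18.935 × 1.6472 ≈ 31.190 μg/mL.
Peak 31.2 μg/mL vs MTC 40 μg/mL: below toxic threshold.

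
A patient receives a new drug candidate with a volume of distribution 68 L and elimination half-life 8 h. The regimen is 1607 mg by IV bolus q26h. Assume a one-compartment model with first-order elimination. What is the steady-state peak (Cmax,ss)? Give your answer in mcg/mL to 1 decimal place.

τ/t½ = 26/8 ≈ 3.25, so fraction remaining f = (1/2)^(26/8) ≈ 0.1051.
At steady state, accumulation factor R = 1/(1 − e^(−kτ)) ≈ 1.1174.
Single-dose peak C₀ = D/Vd = 1607/68 ≈ 23.632 mcg/mL.
Steady-state peak Cmax,ss = C₀·R ≈ 23.632 × 1.1174 ≈ 26.406 mcg/mL.

26.4 mcg/mL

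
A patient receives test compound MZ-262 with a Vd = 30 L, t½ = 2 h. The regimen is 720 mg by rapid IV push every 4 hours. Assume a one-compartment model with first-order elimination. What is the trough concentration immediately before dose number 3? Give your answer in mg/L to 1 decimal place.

7.5 mg/L

f = (1/2)^(τ/t½) = (1/2)^(4/2) ≈ 0.2500.
C₀ = D/Vd = 720/30 ≈ 24.000 mg/L.
Before the 3rd dose, 2 doses have been given. Superposition: Cmin = C₀·(f + f²).
≈ 24.000 × (0.2500 + 0.0625) ≈ 24.000 × 0.3125 ≈ 7.500 mg/L.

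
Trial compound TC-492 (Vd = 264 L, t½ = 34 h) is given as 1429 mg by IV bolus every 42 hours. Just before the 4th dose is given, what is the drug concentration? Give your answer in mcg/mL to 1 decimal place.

3.7 mcg/mL

f = (1/2)^(τ/t½) = (1/2)^(42/34) ≈ 0.4248.
C₀ = D/Vd = 1429/264 ≈ 5.413 mcg/mL.
Before the 4th dose, 3 doses have been given. Superposition: Cmin = C₀·(f + f² + … + f^3).
≈ 5.413 × (0.4248 + 0.1805 + 0.0767) ≈ 5.413 × 0.6820 ≈ 3.692 mcg/mL.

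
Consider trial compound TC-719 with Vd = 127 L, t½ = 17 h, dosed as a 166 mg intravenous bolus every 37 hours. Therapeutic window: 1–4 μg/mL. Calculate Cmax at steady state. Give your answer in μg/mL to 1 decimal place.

1.7 μg/mL

Over one 37-h interval, 37/17 ≈ 2.1765 half-lives elapse, leaving f ≈ 0.2212 of each dose.
At steady state, accumulation factor R = 1/(1 − e^(−kτ)) ≈ 1.2840.
Each bolus raises the concentration by D/Vd = 166/127 ≈ 1.307 μg/mL.
Steady-state peak Cmax,ss = C₀·R ≈ 1.307 × 1.2840 ≈ 1.678 μg/mL.
Peak 1.7 μg/mL vs MTC 4 μg/mL: below toxic threshold.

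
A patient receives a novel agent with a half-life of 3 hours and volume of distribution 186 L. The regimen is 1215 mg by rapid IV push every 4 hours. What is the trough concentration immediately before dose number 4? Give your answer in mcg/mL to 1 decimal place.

f = (1/2)^(τ/t½) = (1/2)^(4/3) ≈ 0.3969.
C₀ = D/Vd = 1215/186 ≈ 6.532 mcg/mL.
Before the 4th dose, 3 doses have been given. Superposition: Cmin = C₀·(f + f² + … + f^3).
≈ 6.532 × (0.3969 + 0.1575 + 0.0625) ≈ 6.532 × 0.6169 ≈ 4.030 mcg/mL.

4.0 mcg/mL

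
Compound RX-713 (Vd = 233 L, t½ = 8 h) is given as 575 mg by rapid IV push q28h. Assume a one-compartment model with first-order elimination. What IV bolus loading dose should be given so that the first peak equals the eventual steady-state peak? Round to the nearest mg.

f = (1/2)^(28/8) ≈ 0.088388; accumulation ratio R = 1/(1−f) ≈ 1.09696.
Loading dose to hit Cmax,ss on first dose: D_load = D_maint·R ≈ 575 × 1.09696 ≈ 630.75 mg.

631 mg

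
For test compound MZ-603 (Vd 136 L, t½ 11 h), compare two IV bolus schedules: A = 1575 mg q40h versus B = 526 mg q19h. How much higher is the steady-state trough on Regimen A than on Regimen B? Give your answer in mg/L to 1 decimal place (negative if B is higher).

-0.7 mg/L

Regimen A: f = (1/2)^(40/11) ≈ 0.0804; Cmin,ss = (1575/136)·f/(1−f) ≈ 1.013 mg/L.
Regimen B: f = (1/2)^(19/11) ≈ 0.3020; Cmin,ss = (526/136)·f/(1−f) ≈ 1.673 mg/L.
Difference ≈ 1.013 − 1.673 ≈ -0.660 mg/L.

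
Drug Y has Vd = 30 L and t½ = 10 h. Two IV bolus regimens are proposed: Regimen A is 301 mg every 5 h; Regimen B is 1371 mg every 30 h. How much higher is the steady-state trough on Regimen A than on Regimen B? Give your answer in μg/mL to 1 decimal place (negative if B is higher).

17.7 μg/mL

Regimen A: f = (1/2)^(5/10) ≈ 0.7071; Cmin,ss = (301/30)·f/(1−f) ≈ 24.222 μg/mL.
Regimen B: f = (1/2)^(30/10) ≈ 0.1250; Cmin,ss = (1371/30)·f/(1−f) ≈ 6.529 μg/mL.
Difference ≈ 24.222 − 6.529 ≈ 17.693 μg/mL.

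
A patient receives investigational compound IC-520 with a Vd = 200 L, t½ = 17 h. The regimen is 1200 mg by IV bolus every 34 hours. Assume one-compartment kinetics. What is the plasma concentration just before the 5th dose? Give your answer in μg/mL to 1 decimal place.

f = (1/2)^(τ/t½) = (1/2)^(34/17) ≈ 0.2500.
C₀ = D/Vd = 1200/200 ≈ 6.000 μg/mL.
Before the 5th dose, 4 doses have been given. Superposition: Cmin = C₀·(f + f² + … + f^4).
≈ 6.000 × (0.2500 + 0.0625 + 0.0156 + 0.0039) ≈ 6.000 × 0.3320 ≈ 1.992 μg/mL.

2.0 μg/mL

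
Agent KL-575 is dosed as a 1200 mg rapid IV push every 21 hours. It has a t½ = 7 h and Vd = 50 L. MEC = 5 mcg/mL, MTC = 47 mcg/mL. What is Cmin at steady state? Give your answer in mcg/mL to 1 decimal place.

The dosing interval is 3 half-lives, so f = 2^(−3) = 0.125.
At steady state, R = 1/(1 − 0.125) = 8/7.
Single-dose peak C₀ = D/Vd = 1200/50 = 24 mcg/mL.
Steady-state peak Cmax,ss = C₀·R = 24 × 8/7 ≈ 27.429 mcg/mL.
Steady-state trough Cmin,ss = Cmax,ss·f ≈ 27.429 × 0.125 ≈ 3.429 mcg/mL.
Trough 3.4 mcg/mL vs MEC 5 mcg/mL: subtherapeutic.

3.4 mcg/mL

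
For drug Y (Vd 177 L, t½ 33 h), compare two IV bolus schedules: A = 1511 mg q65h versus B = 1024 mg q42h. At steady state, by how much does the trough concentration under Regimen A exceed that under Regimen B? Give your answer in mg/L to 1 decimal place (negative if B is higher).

-1.2 mg/L

Regimen A: f = (1/2)^(65/33) ≈ 0.2553; Cmin,ss = (1511/177)·f/(1−f) ≈ 2.927 mg/L.
Regimen B: f = (1/2)^(42/33) ≈ 0.4139; Cmin,ss = (1024/177)·f/(1−f) ≈ 4.086 mg/L.
Difference ≈ 2.927 − 4.086 ≈ -1.159 mg/L.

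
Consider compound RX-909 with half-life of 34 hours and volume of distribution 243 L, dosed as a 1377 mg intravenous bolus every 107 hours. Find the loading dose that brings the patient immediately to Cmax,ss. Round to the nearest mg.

1552 mg

f = (1/2)^(107/34) ≈ 0.112886; accumulation ratio R = 1/(1−f) ≈ 1.12725.
Loading dose to hit Cmax,ss on first dose: D_load = D_maint·R ≈ 1377 × 1.12725 ≈ 1552.22 mg.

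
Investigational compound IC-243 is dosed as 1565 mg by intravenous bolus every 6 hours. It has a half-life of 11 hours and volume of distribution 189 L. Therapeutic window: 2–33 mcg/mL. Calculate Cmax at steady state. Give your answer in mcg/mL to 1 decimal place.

26.3 mcg/mL

k = ln2/t½ = ln2/11 ≈ 0.063013 h⁻¹; fraction remaining f = e^(−kτ) = e^(−0.063013×6) ≈ 0.6852.
At steady state, accumulation factor R = 1/(1 − e^(−kτ)) ≈ 3.1766.
Single-dose peak C₀ = D/Vd = 1565/189 ≈ 8.280 mcg/mL.
Cmax,ss = C₀/(1 − f) ≈ 8.280/0.3148 ≈ 26.302 mcg/mL.
Peak 26.3 mcg/mL vs MTC 33 mcg/mL: below toxic threshold.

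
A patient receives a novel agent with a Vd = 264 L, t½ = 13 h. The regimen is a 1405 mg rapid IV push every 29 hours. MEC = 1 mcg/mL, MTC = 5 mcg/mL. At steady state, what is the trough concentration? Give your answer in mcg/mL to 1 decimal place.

1.4 mcg/mL

Over one 29-h interval, 29/13 ≈ 2.2308 half-lives elapse, leaving f ≈ 0.2130 of each dose.
At steady state, accumulation factor R = 1/(1 − e^(−kτ)) ≈ 1.2706.
Each bolus raises the concentration by D/Vd = 1405/264 ≈ 5.322 mcg/mL.
Steady-state peak Cmax,ss = C₀·R ≈ 5.322 × 1.2706 ≈ 6.762 mcg/mL.
One interval later, Cmin,ss = Cmax,ss·e^(−kτ) ≈ 6.762 × 0.2130 ≈ 1.440 mcg/mL.
Trough 1.4 mcg/mL vs MEC 1 mcg/mL: adequate.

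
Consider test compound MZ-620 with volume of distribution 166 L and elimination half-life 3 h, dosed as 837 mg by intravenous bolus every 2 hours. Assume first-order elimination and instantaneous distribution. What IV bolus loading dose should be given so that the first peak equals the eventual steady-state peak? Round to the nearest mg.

f = (1/2)^(2/3) ≈ 0.629961; accumulation ratio R = 1/(1−f) ≈ 2.70242.
Loading dose to hit Cmax,ss on first dose: D_load = D_maint·R ≈ 837 × 2.70242 ≈ 2261.93 mg.

2262 mg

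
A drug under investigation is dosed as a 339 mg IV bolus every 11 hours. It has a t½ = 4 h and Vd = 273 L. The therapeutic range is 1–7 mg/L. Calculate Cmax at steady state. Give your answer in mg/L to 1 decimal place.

Over one 11-h interval, 11/4 ≈ 2.75 half-lives elapse, leaving f ≈ 0.1487 of each dose.
At steady state, accumulation factor R = 1/(1 − e^(−kτ)) ≈ 1.1747.
Single-dose peak C₀ = D/Vd = 339/273 ≈ 1.242 mg/L.
Cmax,ss = C₀/(1 − f) ≈ 1.242/0.8513 ≈ 1.459 mg/L.
Peak 1.5 mg/L vs MTC 7 mg/L: below toxic threshold.

1.5 mg/L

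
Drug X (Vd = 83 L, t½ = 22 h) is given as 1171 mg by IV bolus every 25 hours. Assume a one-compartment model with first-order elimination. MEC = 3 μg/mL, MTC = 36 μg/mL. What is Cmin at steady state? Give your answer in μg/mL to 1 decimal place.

τ/t½ = 25/22 ≈ 1.1364, so fraction remaining f = (1/2)^(25/22) ≈ 0.4549.
Each bolus raises the concentration by D/Vd = 1171/83 ≈ 14.108 μg/mL.
Steady-state trough Cmin,ss = C₀·f/(1−f) ≈ 14.108 × 0.4549/0.5451 ≈ 11.773 μg/mL.
Trough 11.8 μg/mL vs MEC 3 μg/mL: adequate.

11.8 μg/mL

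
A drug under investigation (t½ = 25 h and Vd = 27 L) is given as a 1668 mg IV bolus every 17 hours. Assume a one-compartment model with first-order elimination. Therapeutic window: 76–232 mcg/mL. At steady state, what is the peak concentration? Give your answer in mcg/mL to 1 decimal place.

164.4 mcg/mL

k = ln2/t½ = ln2/25 ≈ 0.027726 h⁻¹; fraction remaining f = e^(−kτ) = e^(−0.027726×17) ≈ 0.6242.
At steady state, accumulation factor R = 1/(1 − e^(−kτ)) ≈ 2.6610.
Each bolus raises the concentration by D/Vd = 1668/27 ≈ 61.778 mcg/mL.
Steady-state peak Cmax,ss = C₀·R ≈ 61.778 × 2.6610 ≈ 164.391 mcg/mL.
Peak 164.4 mcg/mL vs MTC 232 mcg/mL: below toxic threshold.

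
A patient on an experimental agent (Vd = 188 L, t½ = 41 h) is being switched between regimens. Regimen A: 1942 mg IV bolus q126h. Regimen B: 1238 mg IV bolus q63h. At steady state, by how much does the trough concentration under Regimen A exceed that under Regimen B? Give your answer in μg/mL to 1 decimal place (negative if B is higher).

Regimen A: f = (1/2)^(126/41) ≈ 0.1188; Cmin,ss = (1942/188)·f/(1−f) ≈ 1.393 μg/mL.
Regimen B: f = (1/2)^(63/41) ≈ 0.3447; Cmin,ss = (1238/188)·f/(1−f) ≈ 3.464 μg/mL.
Difference ≈ 1.393 − 3.464 ≈ -2.071 μg/mL.

-2.1 μg/mL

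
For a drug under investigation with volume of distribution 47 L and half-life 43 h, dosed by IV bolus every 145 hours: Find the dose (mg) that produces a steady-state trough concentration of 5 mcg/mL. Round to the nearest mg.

τ/t½ = 145/43 ≈ 3.3721, so f = (1/2)^(145/43) ≈ 0.096583.
Cmin,ss = (D/Vd)·f/(1−f), so D = Cmin,ss·Vd·(1−f)/f.
D = 5 × 47 × (1−f)/f ≈ 5 × 47 × 9.35379 ≈ 2198.14 mg.

2198 mg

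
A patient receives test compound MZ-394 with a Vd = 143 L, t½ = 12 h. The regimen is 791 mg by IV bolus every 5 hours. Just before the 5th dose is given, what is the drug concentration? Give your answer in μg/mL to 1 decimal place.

f = (1/2)^(τ/t½) = (1/2)^(5/12) ≈ 0.7492.
C₀ = D/Vd = 791/143 ≈ 5.531 μg/mL.
Before the 5th dose, 4 doses have been given. Superposition: Cmin = C₀·(f + f² + … + f^4).
≈ 5.531 × (0.7492 + 0.5613 + 0.4205 + 0.3151) ≈ 5.531 × 2.0461 ≈ 11.317 μg/mL.

11.3 μg/mL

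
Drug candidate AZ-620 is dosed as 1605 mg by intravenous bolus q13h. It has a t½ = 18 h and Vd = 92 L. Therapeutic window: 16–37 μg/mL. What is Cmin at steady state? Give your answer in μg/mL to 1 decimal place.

k = ln2/t½ = ln2/18 ≈ 0.038508 h⁻¹; fraction remaining f = e^(−kτ) = e^(−0.038508×13) ≈ 0.6062.
Accumulation ratio R = 1/(1 − f) ≈ 1/0.3938 ≈ 2.5394.
Each bolus raises the concentration by D/Vd = 1605/92 ≈ 17.446 μg/mL.
Steady-state peak Cmax,ss = C₀·R ≈ 17.446 × 2.5394 ≈ 44.302 μg/mL.
One interval later, Cmin,ss = Cmax,ss·e^(−kτ) ≈ 44.302 × 0.6062 ≈ 26.856 μg/mL.
Trough 26.9 μg/mL vs MEC 16 μg/mL: adequate.

26.9 μg/mL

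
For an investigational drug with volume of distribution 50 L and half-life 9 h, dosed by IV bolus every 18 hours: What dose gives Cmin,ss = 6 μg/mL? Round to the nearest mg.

900 mg

τ/t½ = 18/9 ≈ 2, so f = (1/2)^(18/9) ≈ 0.250000.
Cmin,ss = (D/Vd)·f/(1−f), so D = Cmin,ss·Vd·(1−f)/f.
D = 6 × 50 × (1−f)/f ≈ 6 × 50 × 3.00000 ≈ 900.00 mg.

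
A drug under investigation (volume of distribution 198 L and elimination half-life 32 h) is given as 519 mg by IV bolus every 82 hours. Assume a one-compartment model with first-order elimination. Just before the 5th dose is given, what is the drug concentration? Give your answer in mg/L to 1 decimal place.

f = (1/2)^(τ/t½) = (1/2)^(82/32) ≈ 0.1693.
C₀ = D/Vd = 519/198 ≈ 2.621 mg/L.
Before the 5th dose, 4 doses have been given. Superposition: Cmin = C₀·(f + f² + … + f^4).
≈ 2.621 × (0.1693 + 0.0287 + 0.0049 + 0.0008) ≈ 2.621 × 0.2037 ≈ 0.534 mg/L.

0.5 mg/L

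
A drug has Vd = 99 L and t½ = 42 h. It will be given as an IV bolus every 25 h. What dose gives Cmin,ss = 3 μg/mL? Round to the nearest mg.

152 mg

τ/t½ = 25/42 ≈ 0.59524, so f = (1/2)^(25/42) ≈ 0.661935.
Cmin,ss = (D/Vd)·f/(1−f), so D = Cmin,ss·Vd·(1−f)/f.
D = 3 × 99 × (1−f)/f ≈ 3 × 99 × 0.51072 ≈ 151.68 mg.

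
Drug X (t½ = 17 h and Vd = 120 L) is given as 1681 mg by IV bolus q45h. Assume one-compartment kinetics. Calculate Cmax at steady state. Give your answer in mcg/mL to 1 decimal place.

16.7 mcg/mL

Over one 45-h interval, 45/17 ≈ 2.6471 half-lives elapse, leaving f ≈ 0.1596 of each dose.
Accumulation ratio R = 1/(1 − f) ≈ 1/0.8404 ≈ 1.1899.
Single-dose peak C₀ = D/Vd = 1681/120 ≈ 14.008 mcg/mL.
Steady-state peak Cmax,ss = C₀·R ≈ 14.008 × 1.1899 ≈ 16.668 mcg/mL.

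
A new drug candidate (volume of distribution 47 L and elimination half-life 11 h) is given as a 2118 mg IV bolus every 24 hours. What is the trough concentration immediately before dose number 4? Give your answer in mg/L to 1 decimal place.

f = (1/2)^(τ/t½) = (1/2)^(24/11) ≈ 0.2204.
C₀ = D/Vd = 2118/47 ≈ 45.064 mg/L.
Before the 4th dose, 3 doses have been given. Superposition: Cmin = C₀·(f + f² + … + f^3).
≈ 45.064 × (0.2204 + 0.0486 + 0.0107) ≈ 45.064 × 0.2797 ≈ 12.604 mg/L.

12.6 mg/L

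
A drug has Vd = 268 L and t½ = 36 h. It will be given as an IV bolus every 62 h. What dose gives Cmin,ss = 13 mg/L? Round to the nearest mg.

τ/t½ = 62/36 ≈ 1.7222, so f = (1/2)^(62/36) ≈ 0.303082.
Cmin,ss = (D/Vd)·f/(1−f), so D = Cmin,ss·Vd·(1−f)/f.
D = 13 × 268 × (1−f)/f ≈ 13 × 268 × 2.29944 ≈ 8011.25 mg.

8011 mg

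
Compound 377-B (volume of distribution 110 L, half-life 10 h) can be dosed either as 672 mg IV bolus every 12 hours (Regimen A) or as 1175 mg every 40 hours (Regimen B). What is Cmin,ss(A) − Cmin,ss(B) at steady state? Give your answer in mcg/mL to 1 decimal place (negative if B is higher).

Regimen A: f = (1/2)^(12/10) ≈ 0.4353; Cmin,ss = (672/110)·f/(1−f) ≈ 4.709 mcg/mL.
Regimen B: f = (1/2)^(40/10) ≈ 0.0625; Cmin,ss = (1175/110)·f/(1−f) ≈ 0.712 mcg/mL.
Difference ≈ 4.709 − 0.712 ≈ 3.997 mcg/mL.

4.0 mcg/mL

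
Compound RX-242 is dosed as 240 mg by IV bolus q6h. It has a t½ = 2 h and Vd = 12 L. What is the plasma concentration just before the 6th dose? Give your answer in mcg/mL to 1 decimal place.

2.9 mcg/mL

f = (1/2)^(τ/t½) = (1/2)^(6/2) ≈ 0.1250.
C₀ = D/Vd = 240/12 ≈ 20.000 mcg/mL.
Before the 6th dose, 5 doses have been given. Superposition: Cmin = C₀·(f + f² + … + f^5).
≈ 20.000 × (0.1250 + 0.0156 + 0.0020 + 0.0002 + 0.0000) ≈ 20.000 × 0.1428 ≈ 2.856 mcg/mL.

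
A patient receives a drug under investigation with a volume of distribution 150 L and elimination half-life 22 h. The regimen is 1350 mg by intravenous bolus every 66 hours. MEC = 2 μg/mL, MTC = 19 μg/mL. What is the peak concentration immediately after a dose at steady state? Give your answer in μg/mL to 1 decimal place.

τ = 66 h = 3 half-lives, so f = (1/2)^3 = 0.125.
Accumulation ratio R = 1/(1 − f) = 1/0.875 = 8/7.
Single-dose peak C₀ = D/Vd = 1350/150 = 9 μg/mL.
Steady-state peak Cmax,ss = C₀·R = 9 × 8/7 ≈ 10.286 μg/mL.
Peak 10.3 μg/mL vs MTC 19 μg/mL: below toxic threshold.

10.3 μg/mL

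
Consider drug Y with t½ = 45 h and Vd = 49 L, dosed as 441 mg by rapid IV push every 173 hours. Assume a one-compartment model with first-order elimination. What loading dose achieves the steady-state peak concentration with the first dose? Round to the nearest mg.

f = (1/2)^(173/45) ≈ 0.069616; accumulation ratio R = 1/(1−f) ≈ 1.07483.
Loading dose to hit Cmax,ss on first dose: D_load = D_maint·R ≈ 441 × 1.07483 ≈ 474.00 mg.

474 mg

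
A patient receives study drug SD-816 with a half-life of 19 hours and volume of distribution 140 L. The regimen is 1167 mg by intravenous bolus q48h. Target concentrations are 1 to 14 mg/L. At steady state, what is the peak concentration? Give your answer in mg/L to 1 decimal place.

Over one 48-h interval, 48/19 ≈ 2.5263 half-lives elapse, leaving f ≈ 0.1736 of each dose.
Accumulation ratio R = 1/(1 − f) ≈ 1/0.8264 ≈ 1.2101.
Single-dose peak C₀ = D/Vd = 1167/140 ≈ 8.336 mg/L.
Steady-state peak Cmax,ss = C₀·R ≈ 8.336 × 1.2101 ≈ 10.087 mg/L.
Peak 10.1 mg/L vs MTC 14 mg/L: below toxic threshold.

10.1 mg/L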